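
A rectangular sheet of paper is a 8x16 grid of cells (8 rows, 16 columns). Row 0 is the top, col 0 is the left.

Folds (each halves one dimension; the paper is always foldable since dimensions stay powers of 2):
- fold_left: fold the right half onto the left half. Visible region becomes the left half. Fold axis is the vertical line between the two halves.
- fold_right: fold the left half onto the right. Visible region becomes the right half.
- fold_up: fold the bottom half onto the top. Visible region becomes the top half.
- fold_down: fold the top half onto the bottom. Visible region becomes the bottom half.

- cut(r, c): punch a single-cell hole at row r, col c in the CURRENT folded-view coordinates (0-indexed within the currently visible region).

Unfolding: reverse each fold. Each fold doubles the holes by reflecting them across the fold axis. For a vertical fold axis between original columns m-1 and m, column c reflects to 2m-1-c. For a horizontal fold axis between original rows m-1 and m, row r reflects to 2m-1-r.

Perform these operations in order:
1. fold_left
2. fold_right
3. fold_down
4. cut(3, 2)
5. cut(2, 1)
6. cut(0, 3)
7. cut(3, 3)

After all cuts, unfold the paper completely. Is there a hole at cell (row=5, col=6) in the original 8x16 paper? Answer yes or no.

Answer: no

Derivation:
Op 1 fold_left: fold axis v@8; visible region now rows[0,8) x cols[0,8) = 8x8
Op 2 fold_right: fold axis v@4; visible region now rows[0,8) x cols[4,8) = 8x4
Op 3 fold_down: fold axis h@4; visible region now rows[4,8) x cols[4,8) = 4x4
Op 4 cut(3, 2): punch at orig (7,6); cuts so far [(7, 6)]; region rows[4,8) x cols[4,8) = 4x4
Op 5 cut(2, 1): punch at orig (6,5); cuts so far [(6, 5), (7, 6)]; region rows[4,8) x cols[4,8) = 4x4
Op 6 cut(0, 3): punch at orig (4,7); cuts so far [(4, 7), (6, 5), (7, 6)]; region rows[4,8) x cols[4,8) = 4x4
Op 7 cut(3, 3): punch at orig (7,7); cuts so far [(4, 7), (6, 5), (7, 6), (7, 7)]; region rows[4,8) x cols[4,8) = 4x4
Unfold 1 (reflect across h@4): 8 holes -> [(0, 6), (0, 7), (1, 5), (3, 7), (4, 7), (6, 5), (7, 6), (7, 7)]
Unfold 2 (reflect across v@4): 16 holes -> [(0, 0), (0, 1), (0, 6), (0, 7), (1, 2), (1, 5), (3, 0), (3, 7), (4, 0), (4, 7), (6, 2), (6, 5), (7, 0), (7, 1), (7, 6), (7, 7)]
Unfold 3 (reflect across v@8): 32 holes -> [(0, 0), (0, 1), (0, 6), (0, 7), (0, 8), (0, 9), (0, 14), (0, 15), (1, 2), (1, 5), (1, 10), (1, 13), (3, 0), (3, 7), (3, 8), (3, 15), (4, 0), (4, 7), (4, 8), (4, 15), (6, 2), (6, 5), (6, 10), (6, 13), (7, 0), (7, 1), (7, 6), (7, 7), (7, 8), (7, 9), (7, 14), (7, 15)]
Holes: [(0, 0), (0, 1), (0, 6), (0, 7), (0, 8), (0, 9), (0, 14), (0, 15), (1, 2), (1, 5), (1, 10), (1, 13), (3, 0), (3, 7), (3, 8), (3, 15), (4, 0), (4, 7), (4, 8), (4, 15), (6, 2), (6, 5), (6, 10), (6, 13), (7, 0), (7, 1), (7, 6), (7, 7), (7, 8), (7, 9), (7, 14), (7, 15)]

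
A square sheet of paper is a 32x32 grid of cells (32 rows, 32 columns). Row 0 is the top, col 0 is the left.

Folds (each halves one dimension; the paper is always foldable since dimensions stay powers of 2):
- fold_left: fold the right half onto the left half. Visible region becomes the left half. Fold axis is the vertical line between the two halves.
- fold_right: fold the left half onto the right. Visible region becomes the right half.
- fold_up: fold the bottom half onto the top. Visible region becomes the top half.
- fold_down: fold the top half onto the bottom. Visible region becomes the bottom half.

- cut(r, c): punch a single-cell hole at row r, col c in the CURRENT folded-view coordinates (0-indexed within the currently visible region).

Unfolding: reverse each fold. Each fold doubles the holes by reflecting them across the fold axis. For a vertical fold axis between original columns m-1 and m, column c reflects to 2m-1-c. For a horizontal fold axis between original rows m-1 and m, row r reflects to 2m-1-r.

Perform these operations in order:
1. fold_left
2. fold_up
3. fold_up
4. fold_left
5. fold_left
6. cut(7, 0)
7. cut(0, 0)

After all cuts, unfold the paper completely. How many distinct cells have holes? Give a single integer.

Op 1 fold_left: fold axis v@16; visible region now rows[0,32) x cols[0,16) = 32x16
Op 2 fold_up: fold axis h@16; visible region now rows[0,16) x cols[0,16) = 16x16
Op 3 fold_up: fold axis h@8; visible region now rows[0,8) x cols[0,16) = 8x16
Op 4 fold_left: fold axis v@8; visible region now rows[0,8) x cols[0,8) = 8x8
Op 5 fold_left: fold axis v@4; visible region now rows[0,8) x cols[0,4) = 8x4
Op 6 cut(7, 0): punch at orig (7,0); cuts so far [(7, 0)]; region rows[0,8) x cols[0,4) = 8x4
Op 7 cut(0, 0): punch at orig (0,0); cuts so far [(0, 0), (7, 0)]; region rows[0,8) x cols[0,4) = 8x4
Unfold 1 (reflect across v@4): 4 holes -> [(0, 0), (0, 7), (7, 0), (7, 7)]
Unfold 2 (reflect across v@8): 8 holes -> [(0, 0), (0, 7), (0, 8), (0, 15), (7, 0), (7, 7), (7, 8), (7, 15)]
Unfold 3 (reflect across h@8): 16 holes -> [(0, 0), (0, 7), (0, 8), (0, 15), (7, 0), (7, 7), (7, 8), (7, 15), (8, 0), (8, 7), (8, 8), (8, 15), (15, 0), (15, 7), (15, 8), (15, 15)]
Unfold 4 (reflect across h@16): 32 holes -> [(0, 0), (0, 7), (0, 8), (0, 15), (7, 0), (7, 7), (7, 8), (7, 15), (8, 0), (8, 7), (8, 8), (8, 15), (15, 0), (15, 7), (15, 8), (15, 15), (16, 0), (16, 7), (16, 8), (16, 15), (23, 0), (23, 7), (23, 8), (23, 15), (24, 0), (24, 7), (24, 8), (24, 15), (31, 0), (31, 7), (31, 8), (31, 15)]
Unfold 5 (reflect across v@16): 64 holes -> [(0, 0), (0, 7), (0, 8), (0, 15), (0, 16), (0, 23), (0, 24), (0, 31), (7, 0), (7, 7), (7, 8), (7, 15), (7, 16), (7, 23), (7, 24), (7, 31), (8, 0), (8, 7), (8, 8), (8, 15), (8, 16), (8, 23), (8, 24), (8, 31), (15, 0), (15, 7), (15, 8), (15, 15), (15, 16), (15, 23), (15, 24), (15, 31), (16, 0), (16, 7), (16, 8), (16, 15), (16, 16), (16, 23), (16, 24), (16, 31), (23, 0), (23, 7), (23, 8), (23, 15), (23, 16), (23, 23), (23, 24), (23, 31), (24, 0), (24, 7), (24, 8), (24, 15), (24, 16), (24, 23), (24, 24), (24, 31), (31, 0), (31, 7), (31, 8), (31, 15), (31, 16), (31, 23), (31, 24), (31, 31)]

Answer: 64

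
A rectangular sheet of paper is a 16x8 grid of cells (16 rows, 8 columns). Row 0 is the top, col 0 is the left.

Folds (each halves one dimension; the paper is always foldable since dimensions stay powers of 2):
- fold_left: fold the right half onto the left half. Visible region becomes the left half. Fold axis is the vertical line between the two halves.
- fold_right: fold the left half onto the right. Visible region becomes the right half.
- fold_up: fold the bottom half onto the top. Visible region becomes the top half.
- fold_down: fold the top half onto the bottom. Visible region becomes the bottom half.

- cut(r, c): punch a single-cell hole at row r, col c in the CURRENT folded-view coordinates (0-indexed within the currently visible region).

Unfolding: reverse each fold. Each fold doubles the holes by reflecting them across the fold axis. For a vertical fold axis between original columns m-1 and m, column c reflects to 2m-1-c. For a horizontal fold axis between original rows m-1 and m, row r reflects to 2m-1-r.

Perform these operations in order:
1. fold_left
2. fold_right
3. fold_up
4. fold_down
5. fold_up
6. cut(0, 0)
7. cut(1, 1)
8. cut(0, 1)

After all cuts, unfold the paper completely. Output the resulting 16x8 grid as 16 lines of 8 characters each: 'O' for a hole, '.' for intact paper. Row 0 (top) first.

Op 1 fold_left: fold axis v@4; visible region now rows[0,16) x cols[0,4) = 16x4
Op 2 fold_right: fold axis v@2; visible region now rows[0,16) x cols[2,4) = 16x2
Op 3 fold_up: fold axis h@8; visible region now rows[0,8) x cols[2,4) = 8x2
Op 4 fold_down: fold axis h@4; visible region now rows[4,8) x cols[2,4) = 4x2
Op 5 fold_up: fold axis h@6; visible region now rows[4,6) x cols[2,4) = 2x2
Op 6 cut(0, 0): punch at orig (4,2); cuts so far [(4, 2)]; region rows[4,6) x cols[2,4) = 2x2
Op 7 cut(1, 1): punch at orig (5,3); cuts so far [(4, 2), (5, 3)]; region rows[4,6) x cols[2,4) = 2x2
Op 8 cut(0, 1): punch at orig (4,3); cuts so far [(4, 2), (4, 3), (5, 3)]; region rows[4,6) x cols[2,4) = 2x2
Unfold 1 (reflect across h@6): 6 holes -> [(4, 2), (4, 3), (5, 3), (6, 3), (7, 2), (7, 3)]
Unfold 2 (reflect across h@4): 12 holes -> [(0, 2), (0, 3), (1, 3), (2, 3), (3, 2), (3, 3), (4, 2), (4, 3), (5, 3), (6, 3), (7, 2), (7, 3)]
Unfold 3 (reflect across h@8): 24 holes -> [(0, 2), (0, 3), (1, 3), (2, 3), (3, 2), (3, 3), (4, 2), (4, 3), (5, 3), (6, 3), (7, 2), (7, 3), (8, 2), (8, 3), (9, 3), (10, 3), (11, 2), (11, 3), (12, 2), (12, 3), (13, 3), (14, 3), (15, 2), (15, 3)]
Unfold 4 (reflect across v@2): 48 holes -> [(0, 0), (0, 1), (0, 2), (0, 3), (1, 0), (1, 3), (2, 0), (2, 3), (3, 0), (3, 1), (3, 2), (3, 3), (4, 0), (4, 1), (4, 2), (4, 3), (5, 0), (5, 3), (6, 0), (6, 3), (7, 0), (7, 1), (7, 2), (7, 3), (8, 0), (8, 1), (8, 2), (8, 3), (9, 0), (9, 3), (10, 0), (10, 3), (11, 0), (11, 1), (11, 2), (11, 3), (12, 0), (12, 1), (12, 2), (12, 3), (13, 0), (13, 3), (14, 0), (14, 3), (15, 0), (15, 1), (15, 2), (15, 3)]
Unfold 5 (reflect across v@4): 96 holes -> [(0, 0), (0, 1), (0, 2), (0, 3), (0, 4), (0, 5), (0, 6), (0, 7), (1, 0), (1, 3), (1, 4), (1, 7), (2, 0), (2, 3), (2, 4), (2, 7), (3, 0), (3, 1), (3, 2), (3, 3), (3, 4), (3, 5), (3, 6), (3, 7), (4, 0), (4, 1), (4, 2), (4, 3), (4, 4), (4, 5), (4, 6), (4, 7), (5, 0), (5, 3), (5, 4), (5, 7), (6, 0), (6, 3), (6, 4), (6, 7), (7, 0), (7, 1), (7, 2), (7, 3), (7, 4), (7, 5), (7, 6), (7, 7), (8, 0), (8, 1), (8, 2), (8, 3), (8, 4), (8, 5), (8, 6), (8, 7), (9, 0), (9, 3), (9, 4), (9, 7), (10, 0), (10, 3), (10, 4), (10, 7), (11, 0), (11, 1), (11, 2), (11, 3), (11, 4), (11, 5), (11, 6), (11, 7), (12, 0), (12, 1), (12, 2), (12, 3), (12, 4), (12, 5), (12, 6), (12, 7), (13, 0), (13, 3), (13, 4), (13, 7), (14, 0), (14, 3), (14, 4), (14, 7), (15, 0), (15, 1), (15, 2), (15, 3), (15, 4), (15, 5), (15, 6), (15, 7)]

Answer: OOOOOOOO
O..OO..O
O..OO..O
OOOOOOOO
OOOOOOOO
O..OO..O
O..OO..O
OOOOOOOO
OOOOOOOO
O..OO..O
O..OO..O
OOOOOOOO
OOOOOOOO
O..OO..O
O..OO..O
OOOOOOOO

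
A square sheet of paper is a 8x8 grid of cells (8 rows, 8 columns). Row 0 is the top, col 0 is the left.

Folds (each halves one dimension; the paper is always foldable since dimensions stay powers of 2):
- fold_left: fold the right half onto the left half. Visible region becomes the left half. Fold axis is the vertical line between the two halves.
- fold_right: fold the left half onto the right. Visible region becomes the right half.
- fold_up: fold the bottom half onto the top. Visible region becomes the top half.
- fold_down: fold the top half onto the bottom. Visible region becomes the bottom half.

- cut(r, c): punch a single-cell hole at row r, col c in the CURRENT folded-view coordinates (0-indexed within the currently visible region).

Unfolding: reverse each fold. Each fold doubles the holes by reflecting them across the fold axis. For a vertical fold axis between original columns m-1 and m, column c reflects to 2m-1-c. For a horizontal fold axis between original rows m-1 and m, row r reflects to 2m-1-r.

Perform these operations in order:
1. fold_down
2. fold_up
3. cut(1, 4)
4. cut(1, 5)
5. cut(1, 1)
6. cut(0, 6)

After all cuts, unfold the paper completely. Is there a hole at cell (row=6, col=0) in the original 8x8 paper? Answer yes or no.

Op 1 fold_down: fold axis h@4; visible region now rows[4,8) x cols[0,8) = 4x8
Op 2 fold_up: fold axis h@6; visible region now rows[4,6) x cols[0,8) = 2x8
Op 3 cut(1, 4): punch at orig (5,4); cuts so far [(5, 4)]; region rows[4,6) x cols[0,8) = 2x8
Op 4 cut(1, 5): punch at orig (5,5); cuts so far [(5, 4), (5, 5)]; region rows[4,6) x cols[0,8) = 2x8
Op 5 cut(1, 1): punch at orig (5,1); cuts so far [(5, 1), (5, 4), (5, 5)]; region rows[4,6) x cols[0,8) = 2x8
Op 6 cut(0, 6): punch at orig (4,6); cuts so far [(4, 6), (5, 1), (5, 4), (5, 5)]; region rows[4,6) x cols[0,8) = 2x8
Unfold 1 (reflect across h@6): 8 holes -> [(4, 6), (5, 1), (5, 4), (5, 5), (6, 1), (6, 4), (6, 5), (7, 6)]
Unfold 2 (reflect across h@4): 16 holes -> [(0, 6), (1, 1), (1, 4), (1, 5), (2, 1), (2, 4), (2, 5), (3, 6), (4, 6), (5, 1), (5, 4), (5, 5), (6, 1), (6, 4), (6, 5), (7, 6)]
Holes: [(0, 6), (1, 1), (1, 4), (1, 5), (2, 1), (2, 4), (2, 5), (3, 6), (4, 6), (5, 1), (5, 4), (5, 5), (6, 1), (6, 4), (6, 5), (7, 6)]

Answer: no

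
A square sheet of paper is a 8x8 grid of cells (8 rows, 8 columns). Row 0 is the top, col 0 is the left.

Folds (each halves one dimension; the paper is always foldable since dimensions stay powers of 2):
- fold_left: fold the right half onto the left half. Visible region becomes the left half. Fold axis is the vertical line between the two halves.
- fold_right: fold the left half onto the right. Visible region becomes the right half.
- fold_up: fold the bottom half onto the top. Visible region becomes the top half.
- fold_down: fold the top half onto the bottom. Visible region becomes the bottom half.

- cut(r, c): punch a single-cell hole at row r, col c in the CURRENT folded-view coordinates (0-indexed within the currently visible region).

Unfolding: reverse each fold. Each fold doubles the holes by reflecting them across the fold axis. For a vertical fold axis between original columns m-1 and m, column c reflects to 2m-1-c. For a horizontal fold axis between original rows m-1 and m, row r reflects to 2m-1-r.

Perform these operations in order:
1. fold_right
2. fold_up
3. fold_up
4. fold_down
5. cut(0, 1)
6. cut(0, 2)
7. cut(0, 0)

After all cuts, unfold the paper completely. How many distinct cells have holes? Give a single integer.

Op 1 fold_right: fold axis v@4; visible region now rows[0,8) x cols[4,8) = 8x4
Op 2 fold_up: fold axis h@4; visible region now rows[0,4) x cols[4,8) = 4x4
Op 3 fold_up: fold axis h@2; visible region now rows[0,2) x cols[4,8) = 2x4
Op 4 fold_down: fold axis h@1; visible region now rows[1,2) x cols[4,8) = 1x4
Op 5 cut(0, 1): punch at orig (1,5); cuts so far [(1, 5)]; region rows[1,2) x cols[4,8) = 1x4
Op 6 cut(0, 2): punch at orig (1,6); cuts so far [(1, 5), (1, 6)]; region rows[1,2) x cols[4,8) = 1x4
Op 7 cut(0, 0): punch at orig (1,4); cuts so far [(1, 4), (1, 5), (1, 6)]; region rows[1,2) x cols[4,8) = 1x4
Unfold 1 (reflect across h@1): 6 holes -> [(0, 4), (0, 5), (0, 6), (1, 4), (1, 5), (1, 6)]
Unfold 2 (reflect across h@2): 12 holes -> [(0, 4), (0, 5), (0, 6), (1, 4), (1, 5), (1, 6), (2, 4), (2, 5), (2, 6), (3, 4), (3, 5), (3, 6)]
Unfold 3 (reflect across h@4): 24 holes -> [(0, 4), (0, 5), (0, 6), (1, 4), (1, 5), (1, 6), (2, 4), (2, 5), (2, 6), (3, 4), (3, 5), (3, 6), (4, 4), (4, 5), (4, 6), (5, 4), (5, 5), (5, 6), (6, 4), (6, 5), (6, 6), (7, 4), (7, 5), (7, 6)]
Unfold 4 (reflect across v@4): 48 holes -> [(0, 1), (0, 2), (0, 3), (0, 4), (0, 5), (0, 6), (1, 1), (1, 2), (1, 3), (1, 4), (1, 5), (1, 6), (2, 1), (2, 2), (2, 3), (2, 4), (2, 5), (2, 6), (3, 1), (3, 2), (3, 3), (3, 4), (3, 5), (3, 6), (4, 1), (4, 2), (4, 3), (4, 4), (4, 5), (4, 6), (5, 1), (5, 2), (5, 3), (5, 4), (5, 5), (5, 6), (6, 1), (6, 2), (6, 3), (6, 4), (6, 5), (6, 6), (7, 1), (7, 2), (7, 3), (7, 4), (7, 5), (7, 6)]

Answer: 48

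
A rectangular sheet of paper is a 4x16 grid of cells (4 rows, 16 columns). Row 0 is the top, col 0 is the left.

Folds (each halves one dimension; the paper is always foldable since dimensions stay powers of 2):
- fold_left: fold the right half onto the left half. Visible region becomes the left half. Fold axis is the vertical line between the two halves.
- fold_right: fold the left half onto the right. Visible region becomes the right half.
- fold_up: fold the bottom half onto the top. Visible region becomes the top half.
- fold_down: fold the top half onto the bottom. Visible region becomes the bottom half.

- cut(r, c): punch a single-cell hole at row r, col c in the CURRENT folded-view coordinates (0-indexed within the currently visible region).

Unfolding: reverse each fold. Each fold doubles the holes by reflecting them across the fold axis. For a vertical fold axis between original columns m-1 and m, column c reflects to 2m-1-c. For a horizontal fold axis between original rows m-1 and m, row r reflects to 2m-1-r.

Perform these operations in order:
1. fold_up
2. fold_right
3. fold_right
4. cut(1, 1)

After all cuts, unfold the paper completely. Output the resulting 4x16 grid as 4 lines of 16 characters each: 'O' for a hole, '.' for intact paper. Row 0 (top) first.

Op 1 fold_up: fold axis h@2; visible region now rows[0,2) x cols[0,16) = 2x16
Op 2 fold_right: fold axis v@8; visible region now rows[0,2) x cols[8,16) = 2x8
Op 3 fold_right: fold axis v@12; visible region now rows[0,2) x cols[12,16) = 2x4
Op 4 cut(1, 1): punch at orig (1,13); cuts so far [(1, 13)]; region rows[0,2) x cols[12,16) = 2x4
Unfold 1 (reflect across v@12): 2 holes -> [(1, 10), (1, 13)]
Unfold 2 (reflect across v@8): 4 holes -> [(1, 2), (1, 5), (1, 10), (1, 13)]
Unfold 3 (reflect across h@2): 8 holes -> [(1, 2), (1, 5), (1, 10), (1, 13), (2, 2), (2, 5), (2, 10), (2, 13)]

Answer: ................
..O..O....O..O..
..O..O....O..O..
................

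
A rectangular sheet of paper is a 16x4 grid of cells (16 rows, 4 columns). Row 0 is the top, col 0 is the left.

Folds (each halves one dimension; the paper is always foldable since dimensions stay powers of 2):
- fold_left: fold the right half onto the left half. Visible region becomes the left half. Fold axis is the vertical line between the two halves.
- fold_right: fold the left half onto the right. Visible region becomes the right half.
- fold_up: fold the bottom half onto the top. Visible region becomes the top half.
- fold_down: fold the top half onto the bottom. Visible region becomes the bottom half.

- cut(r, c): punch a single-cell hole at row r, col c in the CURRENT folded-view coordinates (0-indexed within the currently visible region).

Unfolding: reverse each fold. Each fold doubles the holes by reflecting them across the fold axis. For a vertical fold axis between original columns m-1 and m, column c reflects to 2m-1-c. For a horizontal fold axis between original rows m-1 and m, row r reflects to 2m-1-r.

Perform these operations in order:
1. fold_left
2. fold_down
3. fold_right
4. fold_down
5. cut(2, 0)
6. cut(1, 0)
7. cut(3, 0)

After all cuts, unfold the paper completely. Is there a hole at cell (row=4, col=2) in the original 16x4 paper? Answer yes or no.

Answer: no

Derivation:
Op 1 fold_left: fold axis v@2; visible region now rows[0,16) x cols[0,2) = 16x2
Op 2 fold_down: fold axis h@8; visible region now rows[8,16) x cols[0,2) = 8x2
Op 3 fold_right: fold axis v@1; visible region now rows[8,16) x cols[1,2) = 8x1
Op 4 fold_down: fold axis h@12; visible region now rows[12,16) x cols[1,2) = 4x1
Op 5 cut(2, 0): punch at orig (14,1); cuts so far [(14, 1)]; region rows[12,16) x cols[1,2) = 4x1
Op 6 cut(1, 0): punch at orig (13,1); cuts so far [(13, 1), (14, 1)]; region rows[12,16) x cols[1,2) = 4x1
Op 7 cut(3, 0): punch at orig (15,1); cuts so far [(13, 1), (14, 1), (15, 1)]; region rows[12,16) x cols[1,2) = 4x1
Unfold 1 (reflect across h@12): 6 holes -> [(8, 1), (9, 1), (10, 1), (13, 1), (14, 1), (15, 1)]
Unfold 2 (reflect across v@1): 12 holes -> [(8, 0), (8, 1), (9, 0), (9, 1), (10, 0), (10, 1), (13, 0), (13, 1), (14, 0), (14, 1), (15, 0), (15, 1)]
Unfold 3 (reflect across h@8): 24 holes -> [(0, 0), (0, 1), (1, 0), (1, 1), (2, 0), (2, 1), (5, 0), (5, 1), (6, 0), (6, 1), (7, 0), (7, 1), (8, 0), (8, 1), (9, 0), (9, 1), (10, 0), (10, 1), (13, 0), (13, 1), (14, 0), (14, 1), (15, 0), (15, 1)]
Unfold 4 (reflect across v@2): 48 holes -> [(0, 0), (0, 1), (0, 2), (0, 3), (1, 0), (1, 1), (1, 2), (1, 3), (2, 0), (2, 1), (2, 2), (2, 3), (5, 0), (5, 1), (5, 2), (5, 3), (6, 0), (6, 1), (6, 2), (6, 3), (7, 0), (7, 1), (7, 2), (7, 3), (8, 0), (8, 1), (8, 2), (8, 3), (9, 0), (9, 1), (9, 2), (9, 3), (10, 0), (10, 1), (10, 2), (10, 3), (13, 0), (13, 1), (13, 2), (13, 3), (14, 0), (14, 1), (14, 2), (14, 3), (15, 0), (15, 1), (15, 2), (15, 3)]
Holes: [(0, 0), (0, 1), (0, 2), (0, 3), (1, 0), (1, 1), (1, 2), (1, 3), (2, 0), (2, 1), (2, 2), (2, 3), (5, 0), (5, 1), (5, 2), (5, 3), (6, 0), (6, 1), (6, 2), (6, 3), (7, 0), (7, 1), (7, 2), (7, 3), (8, 0), (8, 1), (8, 2), (8, 3), (9, 0), (9, 1), (9, 2), (9, 3), (10, 0), (10, 1), (10, 2), (10, 3), (13, 0), (13, 1), (13, 2), (13, 3), (14, 0), (14, 1), (14, 2), (14, 3), (15, 0), (15, 1), (15, 2), (15, 3)]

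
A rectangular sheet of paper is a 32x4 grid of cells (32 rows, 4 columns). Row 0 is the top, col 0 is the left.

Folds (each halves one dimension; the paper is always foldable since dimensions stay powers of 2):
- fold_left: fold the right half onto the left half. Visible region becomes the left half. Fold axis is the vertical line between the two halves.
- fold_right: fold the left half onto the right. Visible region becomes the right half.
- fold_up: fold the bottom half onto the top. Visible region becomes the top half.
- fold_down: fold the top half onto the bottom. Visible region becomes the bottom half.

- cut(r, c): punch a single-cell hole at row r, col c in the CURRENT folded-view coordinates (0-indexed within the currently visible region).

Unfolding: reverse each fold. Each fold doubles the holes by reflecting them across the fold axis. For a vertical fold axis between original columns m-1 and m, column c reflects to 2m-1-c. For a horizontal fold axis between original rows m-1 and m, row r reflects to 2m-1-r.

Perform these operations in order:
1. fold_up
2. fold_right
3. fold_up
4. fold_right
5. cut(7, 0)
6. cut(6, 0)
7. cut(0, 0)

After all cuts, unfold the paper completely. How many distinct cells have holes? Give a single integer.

Answer: 48

Derivation:
Op 1 fold_up: fold axis h@16; visible region now rows[0,16) x cols[0,4) = 16x4
Op 2 fold_right: fold axis v@2; visible region now rows[0,16) x cols[2,4) = 16x2
Op 3 fold_up: fold axis h@8; visible region now rows[0,8) x cols[2,4) = 8x2
Op 4 fold_right: fold axis v@3; visible region now rows[0,8) x cols[3,4) = 8x1
Op 5 cut(7, 0): punch at orig (7,3); cuts so far [(7, 3)]; region rows[0,8) x cols[3,4) = 8x1
Op 6 cut(6, 0): punch at orig (6,3); cuts so far [(6, 3), (7, 3)]; region rows[0,8) x cols[3,4) = 8x1
Op 7 cut(0, 0): punch at orig (0,3); cuts so far [(0, 3), (6, 3), (7, 3)]; region rows[0,8) x cols[3,4) = 8x1
Unfold 1 (reflect across v@3): 6 holes -> [(0, 2), (0, 3), (6, 2), (6, 3), (7, 2), (7, 3)]
Unfold 2 (reflect across h@8): 12 holes -> [(0, 2), (0, 3), (6, 2), (6, 3), (7, 2), (7, 3), (8, 2), (8, 3), (9, 2), (9, 3), (15, 2), (15, 3)]
Unfold 3 (reflect across v@2): 24 holes -> [(0, 0), (0, 1), (0, 2), (0, 3), (6, 0), (6, 1), (6, 2), (6, 3), (7, 0), (7, 1), (7, 2), (7, 3), (8, 0), (8, 1), (8, 2), (8, 3), (9, 0), (9, 1), (9, 2), (9, 3), (15, 0), (15, 1), (15, 2), (15, 3)]
Unfold 4 (reflect across h@16): 48 holes -> [(0, 0), (0, 1), (0, 2), (0, 3), (6, 0), (6, 1), (6, 2), (6, 3), (7, 0), (7, 1), (7, 2), (7, 3), (8, 0), (8, 1), (8, 2), (8, 3), (9, 0), (9, 1), (9, 2), (9, 3), (15, 0), (15, 1), (15, 2), (15, 3), (16, 0), (16, 1), (16, 2), (16, 3), (22, 0), (22, 1), (22, 2), (22, 3), (23, 0), (23, 1), (23, 2), (23, 3), (24, 0), (24, 1), (24, 2), (24, 3), (25, 0), (25, 1), (25, 2), (25, 3), (31, 0), (31, 1), (31, 2), (31, 3)]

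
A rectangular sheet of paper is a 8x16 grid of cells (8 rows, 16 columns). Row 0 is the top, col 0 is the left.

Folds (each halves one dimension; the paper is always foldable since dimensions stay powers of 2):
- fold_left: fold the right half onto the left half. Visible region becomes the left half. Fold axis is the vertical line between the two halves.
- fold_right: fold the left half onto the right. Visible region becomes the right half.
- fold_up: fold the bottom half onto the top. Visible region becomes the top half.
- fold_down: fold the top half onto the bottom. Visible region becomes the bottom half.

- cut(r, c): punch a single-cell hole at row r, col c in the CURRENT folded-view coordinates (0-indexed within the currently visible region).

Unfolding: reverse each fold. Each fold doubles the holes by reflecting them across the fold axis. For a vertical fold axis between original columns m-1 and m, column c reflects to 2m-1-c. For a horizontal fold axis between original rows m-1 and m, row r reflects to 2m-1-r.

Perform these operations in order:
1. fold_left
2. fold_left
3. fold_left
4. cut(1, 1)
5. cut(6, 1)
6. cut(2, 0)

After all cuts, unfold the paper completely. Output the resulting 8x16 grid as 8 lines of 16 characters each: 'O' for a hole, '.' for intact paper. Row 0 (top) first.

Answer: ................
.OO..OO..OO..OO.
O..OO..OO..OO..O
................
................
................
.OO..OO..OO..OO.
................

Derivation:
Op 1 fold_left: fold axis v@8; visible region now rows[0,8) x cols[0,8) = 8x8
Op 2 fold_left: fold axis v@4; visible region now rows[0,8) x cols[0,4) = 8x4
Op 3 fold_left: fold axis v@2; visible region now rows[0,8) x cols[0,2) = 8x2
Op 4 cut(1, 1): punch at orig (1,1); cuts so far [(1, 1)]; region rows[0,8) x cols[0,2) = 8x2
Op 5 cut(6, 1): punch at orig (6,1); cuts so far [(1, 1), (6, 1)]; region rows[0,8) x cols[0,2) = 8x2
Op 6 cut(2, 0): punch at orig (2,0); cuts so far [(1, 1), (2, 0), (6, 1)]; region rows[0,8) x cols[0,2) = 8x2
Unfold 1 (reflect across v@2): 6 holes -> [(1, 1), (1, 2), (2, 0), (2, 3), (6, 1), (6, 2)]
Unfold 2 (reflect across v@4): 12 holes -> [(1, 1), (1, 2), (1, 5), (1, 6), (2, 0), (2, 3), (2, 4), (2, 7), (6, 1), (6, 2), (6, 5), (6, 6)]
Unfold 3 (reflect across v@8): 24 holes -> [(1, 1), (1, 2), (1, 5), (1, 6), (1, 9), (1, 10), (1, 13), (1, 14), (2, 0), (2, 3), (2, 4), (2, 7), (2, 8), (2, 11), (2, 12), (2, 15), (6, 1), (6, 2), (6, 5), (6, 6), (6, 9), (6, 10), (6, 13), (6, 14)]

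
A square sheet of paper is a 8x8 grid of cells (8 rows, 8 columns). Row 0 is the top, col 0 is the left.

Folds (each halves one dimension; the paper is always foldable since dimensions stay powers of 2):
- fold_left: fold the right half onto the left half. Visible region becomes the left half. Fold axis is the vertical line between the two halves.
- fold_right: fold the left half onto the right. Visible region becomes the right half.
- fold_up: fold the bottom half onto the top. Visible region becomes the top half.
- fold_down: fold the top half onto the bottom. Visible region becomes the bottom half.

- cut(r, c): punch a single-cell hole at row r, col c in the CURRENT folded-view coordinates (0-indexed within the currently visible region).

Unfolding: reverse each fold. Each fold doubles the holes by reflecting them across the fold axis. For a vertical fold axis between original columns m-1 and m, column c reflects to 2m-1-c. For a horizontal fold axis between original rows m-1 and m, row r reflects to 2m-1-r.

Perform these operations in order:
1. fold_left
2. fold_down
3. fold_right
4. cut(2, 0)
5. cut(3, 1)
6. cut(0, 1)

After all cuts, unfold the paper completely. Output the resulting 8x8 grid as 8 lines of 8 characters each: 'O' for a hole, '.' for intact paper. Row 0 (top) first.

Op 1 fold_left: fold axis v@4; visible region now rows[0,8) x cols[0,4) = 8x4
Op 2 fold_down: fold axis h@4; visible region now rows[4,8) x cols[0,4) = 4x4
Op 3 fold_right: fold axis v@2; visible region now rows[4,8) x cols[2,4) = 4x2
Op 4 cut(2, 0): punch at orig (6,2); cuts so far [(6, 2)]; region rows[4,8) x cols[2,4) = 4x2
Op 5 cut(3, 1): punch at orig (7,3); cuts so far [(6, 2), (7, 3)]; region rows[4,8) x cols[2,4) = 4x2
Op 6 cut(0, 1): punch at orig (4,3); cuts so far [(4, 3), (6, 2), (7, 3)]; region rows[4,8) x cols[2,4) = 4x2
Unfold 1 (reflect across v@2): 6 holes -> [(4, 0), (4, 3), (6, 1), (6, 2), (7, 0), (7, 3)]
Unfold 2 (reflect across h@4): 12 holes -> [(0, 0), (0, 3), (1, 1), (1, 2), (3, 0), (3, 3), (4, 0), (4, 3), (6, 1), (6, 2), (7, 0), (7, 3)]
Unfold 3 (reflect across v@4): 24 holes -> [(0, 0), (0, 3), (0, 4), (0, 7), (1, 1), (1, 2), (1, 5), (1, 6), (3, 0), (3, 3), (3, 4), (3, 7), (4, 0), (4, 3), (4, 4), (4, 7), (6, 1), (6, 2), (6, 5), (6, 6), (7, 0), (7, 3), (7, 4), (7, 7)]

Answer: O..OO..O
.OO..OO.
........
O..OO..O
O..OO..O
........
.OO..OO.
O..OO..O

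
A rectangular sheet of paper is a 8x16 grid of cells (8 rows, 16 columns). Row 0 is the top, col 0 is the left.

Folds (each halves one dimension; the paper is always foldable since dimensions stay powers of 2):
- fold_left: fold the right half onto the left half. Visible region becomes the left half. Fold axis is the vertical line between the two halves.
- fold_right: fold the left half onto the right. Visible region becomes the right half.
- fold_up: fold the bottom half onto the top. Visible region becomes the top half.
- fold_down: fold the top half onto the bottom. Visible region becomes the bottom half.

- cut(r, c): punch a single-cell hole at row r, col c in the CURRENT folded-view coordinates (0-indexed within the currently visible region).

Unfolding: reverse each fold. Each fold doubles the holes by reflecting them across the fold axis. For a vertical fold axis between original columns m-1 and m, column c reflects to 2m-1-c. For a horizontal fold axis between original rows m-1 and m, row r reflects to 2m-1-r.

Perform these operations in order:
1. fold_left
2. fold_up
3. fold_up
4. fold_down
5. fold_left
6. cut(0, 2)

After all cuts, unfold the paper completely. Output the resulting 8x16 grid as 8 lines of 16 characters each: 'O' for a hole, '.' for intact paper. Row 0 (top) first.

Op 1 fold_left: fold axis v@8; visible region now rows[0,8) x cols[0,8) = 8x8
Op 2 fold_up: fold axis h@4; visible region now rows[0,4) x cols[0,8) = 4x8
Op 3 fold_up: fold axis h@2; visible region now rows[0,2) x cols[0,8) = 2x8
Op 4 fold_down: fold axis h@1; visible region now rows[1,2) x cols[0,8) = 1x8
Op 5 fold_left: fold axis v@4; visible region now rows[1,2) x cols[0,4) = 1x4
Op 6 cut(0, 2): punch at orig (1,2); cuts so far [(1, 2)]; region rows[1,2) x cols[0,4) = 1x4
Unfold 1 (reflect across v@4): 2 holes -> [(1, 2), (1, 5)]
Unfold 2 (reflect across h@1): 4 holes -> [(0, 2), (0, 5), (1, 2), (1, 5)]
Unfold 3 (reflect across h@2): 8 holes -> [(0, 2), (0, 5), (1, 2), (1, 5), (2, 2), (2, 5), (3, 2), (3, 5)]
Unfold 4 (reflect across h@4): 16 holes -> [(0, 2), (0, 5), (1, 2), (1, 5), (2, 2), (2, 5), (3, 2), (3, 5), (4, 2), (4, 5), (5, 2), (5, 5), (6, 2), (6, 5), (7, 2), (7, 5)]
Unfold 5 (reflect across v@8): 32 holes -> [(0, 2), (0, 5), (0, 10), (0, 13), (1, 2), (1, 5), (1, 10), (1, 13), (2, 2), (2, 5), (2, 10), (2, 13), (3, 2), (3, 5), (3, 10), (3, 13), (4, 2), (4, 5), (4, 10), (4, 13), (5, 2), (5, 5), (5, 10), (5, 13), (6, 2), (6, 5), (6, 10), (6, 13), (7, 2), (7, 5), (7, 10), (7, 13)]

Answer: ..O..O....O..O..
..O..O....O..O..
..O..O....O..O..
..O..O....O..O..
..O..O....O..O..
..O..O....O..O..
..O..O....O..O..
..O..O....O..O..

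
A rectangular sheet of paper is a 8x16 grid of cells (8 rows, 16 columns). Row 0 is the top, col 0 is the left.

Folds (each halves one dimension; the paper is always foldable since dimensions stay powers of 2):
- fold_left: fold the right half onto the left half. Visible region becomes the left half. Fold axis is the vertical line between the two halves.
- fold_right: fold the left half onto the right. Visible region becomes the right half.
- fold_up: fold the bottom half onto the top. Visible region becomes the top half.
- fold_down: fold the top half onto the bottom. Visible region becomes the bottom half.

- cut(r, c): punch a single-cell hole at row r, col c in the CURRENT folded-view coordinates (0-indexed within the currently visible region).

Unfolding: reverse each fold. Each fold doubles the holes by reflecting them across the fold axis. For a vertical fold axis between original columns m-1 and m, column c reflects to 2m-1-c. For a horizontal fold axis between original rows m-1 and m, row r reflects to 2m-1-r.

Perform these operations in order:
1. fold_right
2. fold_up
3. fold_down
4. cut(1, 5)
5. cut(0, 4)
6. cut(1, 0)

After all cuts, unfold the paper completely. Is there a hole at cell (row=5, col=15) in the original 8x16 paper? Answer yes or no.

Answer: no

Derivation:
Op 1 fold_right: fold axis v@8; visible region now rows[0,8) x cols[8,16) = 8x8
Op 2 fold_up: fold axis h@4; visible region now rows[0,4) x cols[8,16) = 4x8
Op 3 fold_down: fold axis h@2; visible region now rows[2,4) x cols[8,16) = 2x8
Op 4 cut(1, 5): punch at orig (3,13); cuts so far [(3, 13)]; region rows[2,4) x cols[8,16) = 2x8
Op 5 cut(0, 4): punch at orig (2,12); cuts so far [(2, 12), (3, 13)]; region rows[2,4) x cols[8,16) = 2x8
Op 6 cut(1, 0): punch at orig (3,8); cuts so far [(2, 12), (3, 8), (3, 13)]; region rows[2,4) x cols[8,16) = 2x8
Unfold 1 (reflect across h@2): 6 holes -> [(0, 8), (0, 13), (1, 12), (2, 12), (3, 8), (3, 13)]
Unfold 2 (reflect across h@4): 12 holes -> [(0, 8), (0, 13), (1, 12), (2, 12), (3, 8), (3, 13), (4, 8), (4, 13), (5, 12), (6, 12), (7, 8), (7, 13)]
Unfold 3 (reflect across v@8): 24 holes -> [(0, 2), (0, 7), (0, 8), (0, 13), (1, 3), (1, 12), (2, 3), (2, 12), (3, 2), (3, 7), (3, 8), (3, 13), (4, 2), (4, 7), (4, 8), (4, 13), (5, 3), (5, 12), (6, 3), (6, 12), (7, 2), (7, 7), (7, 8), (7, 13)]
Holes: [(0, 2), (0, 7), (0, 8), (0, 13), (1, 3), (1, 12), (2, 3), (2, 12), (3, 2), (3, 7), (3, 8), (3, 13), (4, 2), (4, 7), (4, 8), (4, 13), (5, 3), (5, 12), (6, 3), (6, 12), (7, 2), (7, 7), (7, 8), (7, 13)]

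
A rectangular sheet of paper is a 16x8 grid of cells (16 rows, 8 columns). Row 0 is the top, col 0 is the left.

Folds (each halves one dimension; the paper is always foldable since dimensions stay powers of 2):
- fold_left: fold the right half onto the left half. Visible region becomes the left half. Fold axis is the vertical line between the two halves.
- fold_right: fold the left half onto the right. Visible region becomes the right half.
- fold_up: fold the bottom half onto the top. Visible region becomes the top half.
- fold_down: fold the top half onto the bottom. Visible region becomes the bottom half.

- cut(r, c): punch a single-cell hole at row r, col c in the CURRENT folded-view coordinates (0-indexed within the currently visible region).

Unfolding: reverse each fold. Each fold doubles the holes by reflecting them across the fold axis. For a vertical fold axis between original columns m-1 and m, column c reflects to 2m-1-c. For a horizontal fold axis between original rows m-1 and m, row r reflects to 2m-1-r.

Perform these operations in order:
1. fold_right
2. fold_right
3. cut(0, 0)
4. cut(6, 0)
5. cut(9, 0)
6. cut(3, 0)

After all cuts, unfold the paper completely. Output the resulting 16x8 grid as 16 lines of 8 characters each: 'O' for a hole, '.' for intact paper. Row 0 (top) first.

Answer: .OO..OO.
........
........
.OO..OO.
........
........
.OO..OO.
........
........
.OO..OO.
........
........
........
........
........
........

Derivation:
Op 1 fold_right: fold axis v@4; visible region now rows[0,16) x cols[4,8) = 16x4
Op 2 fold_right: fold axis v@6; visible region now rows[0,16) x cols[6,8) = 16x2
Op 3 cut(0, 0): punch at orig (0,6); cuts so far [(0, 6)]; region rows[0,16) x cols[6,8) = 16x2
Op 4 cut(6, 0): punch at orig (6,6); cuts so far [(0, 6), (6, 6)]; region rows[0,16) x cols[6,8) = 16x2
Op 5 cut(9, 0): punch at orig (9,6); cuts so far [(0, 6), (6, 6), (9, 6)]; region rows[0,16) x cols[6,8) = 16x2
Op 6 cut(3, 0): punch at orig (3,6); cuts so far [(0, 6), (3, 6), (6, 6), (9, 6)]; region rows[0,16) x cols[6,8) = 16x2
Unfold 1 (reflect across v@6): 8 holes -> [(0, 5), (0, 6), (3, 5), (3, 6), (6, 5), (6, 6), (9, 5), (9, 6)]
Unfold 2 (reflect across v@4): 16 holes -> [(0, 1), (0, 2), (0, 5), (0, 6), (3, 1), (3, 2), (3, 5), (3, 6), (6, 1), (6, 2), (6, 5), (6, 6), (9, 1), (9, 2), (9, 5), (9, 6)]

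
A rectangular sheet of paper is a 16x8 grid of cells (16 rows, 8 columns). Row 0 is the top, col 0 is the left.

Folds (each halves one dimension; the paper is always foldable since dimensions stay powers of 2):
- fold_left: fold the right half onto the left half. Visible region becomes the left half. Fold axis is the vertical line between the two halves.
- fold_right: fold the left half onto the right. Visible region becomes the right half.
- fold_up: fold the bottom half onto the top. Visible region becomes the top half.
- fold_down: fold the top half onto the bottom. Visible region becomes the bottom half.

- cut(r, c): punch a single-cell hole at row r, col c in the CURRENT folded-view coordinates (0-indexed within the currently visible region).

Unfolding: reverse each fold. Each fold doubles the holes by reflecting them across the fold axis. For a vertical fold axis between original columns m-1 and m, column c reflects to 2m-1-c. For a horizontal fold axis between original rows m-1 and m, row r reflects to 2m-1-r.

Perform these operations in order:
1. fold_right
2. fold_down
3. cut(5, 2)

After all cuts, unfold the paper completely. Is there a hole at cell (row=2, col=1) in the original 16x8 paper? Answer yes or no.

Answer: yes

Derivation:
Op 1 fold_right: fold axis v@4; visible region now rows[0,16) x cols[4,8) = 16x4
Op 2 fold_down: fold axis h@8; visible region now rows[8,16) x cols[4,8) = 8x4
Op 3 cut(5, 2): punch at orig (13,6); cuts so far [(13, 6)]; region rows[8,16) x cols[4,8) = 8x4
Unfold 1 (reflect across h@8): 2 holes -> [(2, 6), (13, 6)]
Unfold 2 (reflect across v@4): 4 holes -> [(2, 1), (2, 6), (13, 1), (13, 6)]
Holes: [(2, 1), (2, 6), (13, 1), (13, 6)]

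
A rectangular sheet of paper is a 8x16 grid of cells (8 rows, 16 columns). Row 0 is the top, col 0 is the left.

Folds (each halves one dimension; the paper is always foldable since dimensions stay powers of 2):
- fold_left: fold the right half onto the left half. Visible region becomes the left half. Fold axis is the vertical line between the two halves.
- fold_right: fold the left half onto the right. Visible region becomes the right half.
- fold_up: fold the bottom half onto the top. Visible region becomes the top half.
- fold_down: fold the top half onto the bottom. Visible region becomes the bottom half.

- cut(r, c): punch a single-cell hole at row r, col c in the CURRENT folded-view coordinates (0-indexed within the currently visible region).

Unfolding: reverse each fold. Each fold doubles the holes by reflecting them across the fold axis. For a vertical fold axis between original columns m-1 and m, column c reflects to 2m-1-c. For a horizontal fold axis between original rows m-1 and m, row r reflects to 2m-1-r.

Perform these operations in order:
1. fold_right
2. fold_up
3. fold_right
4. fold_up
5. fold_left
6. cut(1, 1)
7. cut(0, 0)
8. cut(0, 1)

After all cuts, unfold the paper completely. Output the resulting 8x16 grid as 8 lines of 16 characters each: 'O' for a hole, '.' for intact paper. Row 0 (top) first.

Answer: OOOOOOOOOOOOOOOO
.OO..OO..OO..OO.
.OO..OO..OO..OO.
OOOOOOOOOOOOOOOO
OOOOOOOOOOOOOOOO
.OO..OO..OO..OO.
.OO..OO..OO..OO.
OOOOOOOOOOOOOOOO

Derivation:
Op 1 fold_right: fold axis v@8; visible region now rows[0,8) x cols[8,16) = 8x8
Op 2 fold_up: fold axis h@4; visible region now rows[0,4) x cols[8,16) = 4x8
Op 3 fold_right: fold axis v@12; visible region now rows[0,4) x cols[12,16) = 4x4
Op 4 fold_up: fold axis h@2; visible region now rows[0,2) x cols[12,16) = 2x4
Op 5 fold_left: fold axis v@14; visible region now rows[0,2) x cols[12,14) = 2x2
Op 6 cut(1, 1): punch at orig (1,13); cuts so far [(1, 13)]; region rows[0,2) x cols[12,14) = 2x2
Op 7 cut(0, 0): punch at orig (0,12); cuts so far [(0, 12), (1, 13)]; region rows[0,2) x cols[12,14) = 2x2
Op 8 cut(0, 1): punch at orig (0,13); cuts so far [(0, 12), (0, 13), (1, 13)]; region rows[0,2) x cols[12,14) = 2x2
Unfold 1 (reflect across v@14): 6 holes -> [(0, 12), (0, 13), (0, 14), (0, 15), (1, 13), (1, 14)]
Unfold 2 (reflect across h@2): 12 holes -> [(0, 12), (0, 13), (0, 14), (0, 15), (1, 13), (1, 14), (2, 13), (2, 14), (3, 12), (3, 13), (3, 14), (3, 15)]
Unfold 3 (reflect across v@12): 24 holes -> [(0, 8), (0, 9), (0, 10), (0, 11), (0, 12), (0, 13), (0, 14), (0, 15), (1, 9), (1, 10), (1, 13), (1, 14), (2, 9), (2, 10), (2, 13), (2, 14), (3, 8), (3, 9), (3, 10), (3, 11), (3, 12), (3, 13), (3, 14), (3, 15)]
Unfold 4 (reflect across h@4): 48 holes -> [(0, 8), (0, 9), (0, 10), (0, 11), (0, 12), (0, 13), (0, 14), (0, 15), (1, 9), (1, 10), (1, 13), (1, 14), (2, 9), (2, 10), (2, 13), (2, 14), (3, 8), (3, 9), (3, 10), (3, 11), (3, 12), (3, 13), (3, 14), (3, 15), (4, 8), (4, 9), (4, 10), (4, 11), (4, 12), (4, 13), (4, 14), (4, 15), (5, 9), (5, 10), (5, 13), (5, 14), (6, 9), (6, 10), (6, 13), (6, 14), (7, 8), (7, 9), (7, 10), (7, 11), (7, 12), (7, 13), (7, 14), (7, 15)]
Unfold 5 (reflect across v@8): 96 holes -> [(0, 0), (0, 1), (0, 2), (0, 3), (0, 4), (0, 5), (0, 6), (0, 7), (0, 8), (0, 9), (0, 10), (0, 11), (0, 12), (0, 13), (0, 14), (0, 15), (1, 1), (1, 2), (1, 5), (1, 6), (1, 9), (1, 10), (1, 13), (1, 14), (2, 1), (2, 2), (2, 5), (2, 6), (2, 9), (2, 10), (2, 13), (2, 14), (3, 0), (3, 1), (3, 2), (3, 3), (3, 4), (3, 5), (3, 6), (3, 7), (3, 8), (3, 9), (3, 10), (3, 11), (3, 12), (3, 13), (3, 14), (3, 15), (4, 0), (4, 1), (4, 2), (4, 3), (4, 4), (4, 5), (4, 6), (4, 7), (4, 8), (4, 9), (4, 10), (4, 11), (4, 12), (4, 13), (4, 14), (4, 15), (5, 1), (5, 2), (5, 5), (5, 6), (5, 9), (5, 10), (5, 13), (5, 14), (6, 1), (6, 2), (6, 5), (6, 6), (6, 9), (6, 10), (6, 13), (6, 14), (7, 0), (7, 1), (7, 2), (7, 3), (7, 4), (7, 5), (7, 6), (7, 7), (7, 8), (7, 9), (7, 10), (7, 11), (7, 12), (7, 13), (7, 14), (7, 15)]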